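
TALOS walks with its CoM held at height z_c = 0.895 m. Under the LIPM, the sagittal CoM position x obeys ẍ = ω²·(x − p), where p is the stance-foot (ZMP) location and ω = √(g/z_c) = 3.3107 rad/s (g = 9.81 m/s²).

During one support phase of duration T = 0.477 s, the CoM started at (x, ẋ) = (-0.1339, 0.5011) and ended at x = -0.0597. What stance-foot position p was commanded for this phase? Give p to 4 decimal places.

ωT = 3.3107·0.477 = 1.579204; cosh(ωT) = 2.528616, sinh(ωT) = 2.322477
x(T) = p + (x₀−p)·cosh(ωT) + (ẋ₀/ω)·sinh(ωT) ⇒ p·(1 − cosh) = x(T) − x₀·cosh − (ẋ₀/ω)·sinh
numerator   = -0.0597 − (-0.1339)·2.528616 − (0.5011/3.3107)·2.322477 = -0.072643
denominator = 1 − 2.528616 = -1.528616
p = -0.072643 / -1.528616 = 0.0475

p = 0.0475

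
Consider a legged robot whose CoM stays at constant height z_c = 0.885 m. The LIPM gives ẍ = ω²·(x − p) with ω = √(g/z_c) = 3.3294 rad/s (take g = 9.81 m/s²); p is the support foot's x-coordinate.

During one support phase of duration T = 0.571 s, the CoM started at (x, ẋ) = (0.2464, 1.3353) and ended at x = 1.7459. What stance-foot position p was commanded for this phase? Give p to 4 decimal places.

p = 0.1691

ωT = 3.3294·0.571 = 1.901087; cosh(ωT) = 3.421287, sinh(ωT) = 3.271881
x(T) = p + (x₀−p)·cosh(ωT) + (ẋ₀/ω)·sinh(ωT) ⇒ p·(1 − cosh) = x(T) − x₀·cosh − (ẋ₀/ω)·sinh
numerator   = 1.7459 − (0.2464)·3.421287 − (1.3353/3.3294)·3.271881 = -0.409337
denominator = 1 − 3.421287 = -2.421287
p = -0.409337 / -2.421287 = 0.1691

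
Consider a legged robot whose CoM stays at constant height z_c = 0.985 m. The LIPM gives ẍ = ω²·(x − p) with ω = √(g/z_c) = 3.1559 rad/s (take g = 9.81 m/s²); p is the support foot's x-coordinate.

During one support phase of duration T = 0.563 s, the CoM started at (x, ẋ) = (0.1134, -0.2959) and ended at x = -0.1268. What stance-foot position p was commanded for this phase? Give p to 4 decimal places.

p = 0.0992

ωT = 3.1559·0.563 = 1.776772; cosh(ωT) = 3.039964, sinh(ωT) = 2.870780
x(T) = p + (x₀−p)·cosh(ωT) + (ẋ₀/ω)·sinh(ωT) ⇒ p·(1 − cosh) = x(T) − x₀·cosh − (ẋ₀/ω)·sinh
numerator   = -0.1268 − (0.1134)·3.039964 − (-0.2959/3.1559)·2.870780 = -0.202365
denominator = 1 − 3.039964 = -2.039964
p = -0.202365 / -2.039964 = 0.0992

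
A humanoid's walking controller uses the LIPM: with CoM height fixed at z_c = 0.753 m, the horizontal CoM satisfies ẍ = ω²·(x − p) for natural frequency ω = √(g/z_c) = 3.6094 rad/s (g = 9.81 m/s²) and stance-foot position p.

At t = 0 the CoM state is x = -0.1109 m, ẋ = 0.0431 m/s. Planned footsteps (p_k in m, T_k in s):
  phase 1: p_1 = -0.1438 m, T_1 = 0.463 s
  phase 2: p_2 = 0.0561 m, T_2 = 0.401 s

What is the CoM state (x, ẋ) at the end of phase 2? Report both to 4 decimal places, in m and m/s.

phase 1: p=-0.1438, T=0.463, ωT=1.671152, cosh=2.753161, sinh=2.565131; start (x,ẋ)=(-0.110900, 0.043100) → end (x,ẋ)=(-0.022591, 0.423269)
phase 2: p=0.0561, T=0.401, ωT=1.447369, cosh=2.243551, sinh=2.008363; start (x,ẋ)=(-0.022591, 0.423269) → end (x,ẋ)=(0.115071, 0.379197)

x = 0.1151, ẋ = 0.3792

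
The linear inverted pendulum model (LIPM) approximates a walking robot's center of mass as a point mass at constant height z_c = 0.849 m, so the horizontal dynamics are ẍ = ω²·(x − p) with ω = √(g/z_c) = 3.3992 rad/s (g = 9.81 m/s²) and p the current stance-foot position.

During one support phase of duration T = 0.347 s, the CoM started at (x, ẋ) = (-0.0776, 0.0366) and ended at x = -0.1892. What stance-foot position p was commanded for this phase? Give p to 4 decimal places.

ωT = 3.3992·0.347 = 1.179522; cosh(ωT) = 1.780123, sinh(ωT) = 1.472697
x(T) = p + (x₀−p)·cosh(ωT) + (ẋ₀/ω)·sinh(ωT) ⇒ p·(1 − cosh) = x(T) − x₀·cosh − (ẋ₀/ω)·sinh
numerator   = -0.1892 − (-0.0776)·1.780123 − (0.0366/3.3992)·1.472697 = -0.066919
denominator = 1 − 1.780123 = -0.780123
p = -0.066919 / -0.780123 = 0.0858

p = 0.0858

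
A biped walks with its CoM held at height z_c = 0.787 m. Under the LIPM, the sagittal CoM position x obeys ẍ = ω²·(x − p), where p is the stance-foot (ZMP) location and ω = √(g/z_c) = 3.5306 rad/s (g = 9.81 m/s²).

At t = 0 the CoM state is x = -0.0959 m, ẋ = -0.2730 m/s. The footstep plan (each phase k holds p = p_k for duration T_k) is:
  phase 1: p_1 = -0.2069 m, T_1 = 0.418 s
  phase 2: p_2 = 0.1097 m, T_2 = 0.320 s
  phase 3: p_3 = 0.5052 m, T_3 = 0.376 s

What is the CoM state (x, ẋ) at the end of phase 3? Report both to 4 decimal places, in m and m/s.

x = -1.2928, ẋ = -5.8952

phase 1: p=-0.2069, T=0.418, ωT=1.475791, cosh=2.301546, sinh=2.072948; start (x,ẋ)=(-0.095900, -0.273000) → end (x,ẋ)=(-0.111717, 0.184059)
phase 2: p=0.1097, T=0.320, ωT=1.129792, cosh=1.709057, sinh=1.385956; start (x,ẋ)=(-0.111717, 0.184059) → end (x,ẋ)=(-0.196461, -0.768882)
phase 3: p=0.5052, T=0.376, ωT=1.327506, cosh=2.018381, sinh=1.753243; start (x,ẋ)=(-0.196461, -0.768882) → end (x,ẋ)=(-1.292834, -5.895177)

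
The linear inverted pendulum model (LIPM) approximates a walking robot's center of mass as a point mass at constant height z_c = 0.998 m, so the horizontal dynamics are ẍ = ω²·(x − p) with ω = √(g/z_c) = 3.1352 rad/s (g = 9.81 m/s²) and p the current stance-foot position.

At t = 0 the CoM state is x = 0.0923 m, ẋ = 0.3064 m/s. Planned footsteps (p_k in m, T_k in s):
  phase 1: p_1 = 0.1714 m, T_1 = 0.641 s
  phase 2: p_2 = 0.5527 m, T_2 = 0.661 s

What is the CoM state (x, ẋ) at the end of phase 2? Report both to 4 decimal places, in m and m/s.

phase 1: p=0.1714, T=0.641, ωT=2.009663, cosh=3.797419, sinh=3.663385; start (x,ẋ)=(0.092300, 0.306400) → end (x,ẋ)=(0.229043, 0.255030)
phase 2: p=0.5527, T=0.661, ωT=2.072367, cosh=4.034746, sinh=3.908859; start (x,ẋ)=(0.229043, 0.255030) → end (x,ẋ)=(-0.435210, -2.937449)

x = -0.4352, ẋ = -2.9374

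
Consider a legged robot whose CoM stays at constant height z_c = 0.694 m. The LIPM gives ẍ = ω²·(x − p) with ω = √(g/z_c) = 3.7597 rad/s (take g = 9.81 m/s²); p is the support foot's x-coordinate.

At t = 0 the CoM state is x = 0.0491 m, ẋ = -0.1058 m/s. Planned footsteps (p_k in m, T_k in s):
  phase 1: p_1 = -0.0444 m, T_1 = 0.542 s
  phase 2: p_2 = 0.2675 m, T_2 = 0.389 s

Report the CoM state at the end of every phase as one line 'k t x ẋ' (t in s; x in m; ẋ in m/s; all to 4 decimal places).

1 0.5420 0.2143 0.9130
2 0.9310 0.6425 1.6678

phase 1: p=-0.0444, T=0.542, ωT=2.037757, cosh=3.901851, sinh=3.771530; start (x,ẋ)=(0.049100, -0.105800) → end (x,ẋ)=(0.214290, 0.912998)
phase 2: p=0.2675, T=0.389, ωT=1.462523, cosh=2.274245, sinh=2.042594; start (x,ẋ)=(0.214290, 0.912998) → end (x,ẋ)=(0.642507, 1.667753)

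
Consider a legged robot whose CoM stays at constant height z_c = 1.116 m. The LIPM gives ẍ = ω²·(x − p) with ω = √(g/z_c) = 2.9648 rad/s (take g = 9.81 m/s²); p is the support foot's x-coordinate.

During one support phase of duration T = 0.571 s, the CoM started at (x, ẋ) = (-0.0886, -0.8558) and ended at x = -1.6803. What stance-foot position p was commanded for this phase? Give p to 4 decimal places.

ωT = 2.9648·0.571 = 1.692901; cosh(ωT) = 2.809605, sinh(ωT) = 2.625620
x(T) = p + (x₀−p)·cosh(ωT) + (ẋ₀/ω)·sinh(ωT) ⇒ p·(1 − cosh) = x(T) − x₀·cosh − (ẋ₀/ω)·sinh
numerator   = -1.6803 − (-0.0886)·2.809605 − (-0.8558/2.9648)·2.625620 = -0.673475
denominator = 1 − 2.809605 = -1.809605
p = -0.673475 / -1.809605 = 0.3722

p = 0.3722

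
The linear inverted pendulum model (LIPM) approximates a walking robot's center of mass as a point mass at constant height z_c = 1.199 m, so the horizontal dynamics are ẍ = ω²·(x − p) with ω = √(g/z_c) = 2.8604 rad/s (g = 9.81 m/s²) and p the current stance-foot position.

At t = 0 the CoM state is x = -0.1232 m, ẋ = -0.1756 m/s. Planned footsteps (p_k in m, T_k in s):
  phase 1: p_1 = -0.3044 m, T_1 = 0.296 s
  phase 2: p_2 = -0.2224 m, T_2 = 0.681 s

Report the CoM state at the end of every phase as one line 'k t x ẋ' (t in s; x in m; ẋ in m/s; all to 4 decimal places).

phase 1: p=-0.3044, T=0.296, ωT=0.846678, cosh=1.380363, sinh=0.951526; start (x,ẋ)=(-0.123200, -0.175600) → end (x,ẋ)=(-0.112692, 0.250788)
phase 2: p=-0.2224, T=0.681, ωT=1.947932, cosh=3.578369, sinh=3.435801; start (x,ẋ)=(-0.112692, 0.250788) → end (x,ẋ)=(0.471411, 1.975593)

1 0.2960 -0.1127 0.2508
2 0.9770 0.4714 1.9756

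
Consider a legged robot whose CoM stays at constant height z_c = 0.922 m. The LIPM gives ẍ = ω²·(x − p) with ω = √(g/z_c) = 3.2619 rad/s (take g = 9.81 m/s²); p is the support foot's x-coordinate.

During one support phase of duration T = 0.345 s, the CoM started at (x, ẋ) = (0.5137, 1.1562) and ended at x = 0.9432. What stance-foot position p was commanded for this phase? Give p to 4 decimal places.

p = 0.5977

ωT = 3.2619·0.345 = 1.125355; cosh(ωT) = 1.702925, sinh(ωT) = 1.378387
x(T) = p + (x₀−p)·cosh(ωT) + (ẋ₀/ω)·sinh(ωT) ⇒ p·(1 − cosh) = x(T) − x₀·cosh − (ẋ₀/ω)·sinh
numerator   = 0.9432 − (0.5137)·1.702925 − (1.1562/3.2619)·1.378387 = -0.420170
denominator = 1 − 1.702925 = -0.702925
p = -0.420170 / -0.702925 = 0.5977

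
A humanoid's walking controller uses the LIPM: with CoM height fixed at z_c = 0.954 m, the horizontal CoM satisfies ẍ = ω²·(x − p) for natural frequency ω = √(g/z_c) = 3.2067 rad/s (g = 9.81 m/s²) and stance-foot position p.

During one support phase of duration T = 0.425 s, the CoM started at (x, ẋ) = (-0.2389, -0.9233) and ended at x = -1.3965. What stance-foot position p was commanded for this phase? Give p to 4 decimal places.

p = 0.3453

ωT = 3.2067·0.425 = 1.362847; cosh(ωT) = 2.081617, sinh(ωT) = 1.825686
x(T) = p + (x₀−p)·cosh(ωT) + (ẋ₀/ω)·sinh(ωT) ⇒ p·(1 − cosh) = x(T) − x₀·cosh − (ẋ₀/ω)·sinh
numerator   = -1.3965 − (-0.2389)·2.081617 − (-0.9233/3.2067)·1.825686 = -0.373535
denominator = 1 − 2.081617 = -1.081617
p = -0.373535 / -1.081617 = 0.3453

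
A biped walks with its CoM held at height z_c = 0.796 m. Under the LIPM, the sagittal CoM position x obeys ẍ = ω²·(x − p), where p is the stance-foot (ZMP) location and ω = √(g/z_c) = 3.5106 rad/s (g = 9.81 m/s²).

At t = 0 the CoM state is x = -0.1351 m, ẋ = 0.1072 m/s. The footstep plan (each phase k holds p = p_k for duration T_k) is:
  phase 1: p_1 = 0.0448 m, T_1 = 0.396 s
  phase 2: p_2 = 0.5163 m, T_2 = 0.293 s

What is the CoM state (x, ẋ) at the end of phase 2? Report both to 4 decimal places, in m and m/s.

phase 1: p=0.0448, T=0.396, ωT=1.390198, cosh=2.132335, sinh=1.883309; start (x,ẋ)=(-0.135100, 0.107200) → end (x,ẋ)=(-0.281298, -0.960830)
phase 2: p=0.5163, T=0.293, ωT=1.028606, cosh=1.577334, sinh=1.219829; start (x,ẋ)=(-0.281298, -0.960830) → end (x,ẋ)=(-1.075639, -4.931131)

x = -1.0756, ẋ = -4.9311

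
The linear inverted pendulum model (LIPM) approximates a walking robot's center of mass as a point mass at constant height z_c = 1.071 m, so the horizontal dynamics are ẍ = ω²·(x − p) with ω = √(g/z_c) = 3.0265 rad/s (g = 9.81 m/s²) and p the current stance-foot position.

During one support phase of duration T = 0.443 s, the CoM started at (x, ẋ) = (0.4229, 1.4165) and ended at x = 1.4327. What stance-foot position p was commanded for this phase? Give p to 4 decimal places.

p = 0.2533

ωT = 3.0265·0.443 = 1.340739; cosh(ωT) = 2.041760, sinh(ωT) = 1.780108
x(T) = p + (x₀−p)·cosh(ωT) + (ẋ₀/ω)·sinh(ωT) ⇒ p·(1 − cosh) = x(T) − x₀·cosh − (ẋ₀/ω)·sinh
numerator   = 1.4327 − (0.4229)·2.041760 − (1.4165/3.0265)·1.780108 = -0.263909
denominator = 1 − 2.041760 = -1.041760
p = -0.263909 / -1.041760 = 0.2533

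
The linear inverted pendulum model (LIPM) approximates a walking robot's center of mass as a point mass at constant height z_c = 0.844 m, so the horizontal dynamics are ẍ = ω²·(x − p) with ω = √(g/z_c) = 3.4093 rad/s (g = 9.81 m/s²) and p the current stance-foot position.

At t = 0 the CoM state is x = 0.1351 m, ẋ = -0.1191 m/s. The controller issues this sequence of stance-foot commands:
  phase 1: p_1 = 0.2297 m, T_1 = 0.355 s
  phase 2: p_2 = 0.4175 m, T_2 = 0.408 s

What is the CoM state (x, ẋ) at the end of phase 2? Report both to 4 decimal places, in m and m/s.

phase 1: p=0.2297, T=0.355, ωT=1.210301, cosh=1.826302, sinh=1.528194; start (x,ẋ)=(0.135100, -0.119100) → end (x,ẋ)=(0.003546, -0.710385)
phase 2: p=0.4175, T=0.408, ωT=1.390994, cosh=2.133836, sinh=1.885008; start (x,ẋ)=(0.003546, -0.710385) → end (x,ẋ)=(-0.858583, -4.176145)

x = -0.8586, ẋ = -4.1761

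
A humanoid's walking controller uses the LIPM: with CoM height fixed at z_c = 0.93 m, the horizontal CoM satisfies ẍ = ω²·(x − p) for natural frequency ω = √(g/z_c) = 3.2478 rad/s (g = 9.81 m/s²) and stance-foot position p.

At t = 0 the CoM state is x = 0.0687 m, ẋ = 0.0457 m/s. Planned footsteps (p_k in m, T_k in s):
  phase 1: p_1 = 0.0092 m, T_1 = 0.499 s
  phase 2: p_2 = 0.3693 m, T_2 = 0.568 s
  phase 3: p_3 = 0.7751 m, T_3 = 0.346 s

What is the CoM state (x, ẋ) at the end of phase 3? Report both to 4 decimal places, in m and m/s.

x = 0.1918, ẋ = -1.4075

phase 1: p=0.0092, T=0.499, ωT=1.620652, cosh=2.627078, sinh=2.429309; start (x,ẋ)=(0.068700, 0.045700) → end (x,ẋ)=(0.199694, 0.589507)
phase 2: p=0.3693, T=0.568, ωT=1.844750, cosh=3.242293, sinh=3.084228; start (x,ẋ)=(0.199694, 0.589507) → end (x,ẋ)=(0.379205, 0.212420)
phase 3: p=0.7751, T=0.346, ωT=1.123739, cosh=1.700698, sinh=1.375636; start (x,ẋ)=(0.379205, 0.212420) → end (x,ẋ)=(0.191775, -1.407513)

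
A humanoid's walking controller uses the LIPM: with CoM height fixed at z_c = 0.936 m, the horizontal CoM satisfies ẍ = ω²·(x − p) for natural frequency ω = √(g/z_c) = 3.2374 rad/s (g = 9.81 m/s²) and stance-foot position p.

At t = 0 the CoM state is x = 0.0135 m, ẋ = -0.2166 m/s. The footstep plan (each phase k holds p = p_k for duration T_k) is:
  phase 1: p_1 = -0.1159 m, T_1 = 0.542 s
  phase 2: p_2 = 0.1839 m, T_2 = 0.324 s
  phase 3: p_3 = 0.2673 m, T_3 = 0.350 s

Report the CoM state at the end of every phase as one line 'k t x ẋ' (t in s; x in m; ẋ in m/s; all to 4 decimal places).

1 0.5420 0.0817 0.5299
2 0.8660 0.2251 0.4350
3 1.2160 0.3820 0.5554

phase 1: p=-0.1159, T=0.542, ωT=1.754671, cosh=2.977254, sinh=2.804290; start (x,ẋ)=(0.013500, -0.216600) → end (x,ẋ)=(0.081734, 0.529899)
phase 2: p=0.1839, T=0.324, ωT=1.048918, cosh=1.602438, sinh=1.252121; start (x,ẋ)=(0.081734, 0.529899) → end (x,ẋ)=(0.225133, 0.434989)
phase 3: p=0.2673, T=0.350, ωT=1.133090, cosh=1.713637, sinh=1.391600; start (x,ẋ)=(0.225133, 0.434989) → end (x,ẋ)=(0.382022, 0.555444)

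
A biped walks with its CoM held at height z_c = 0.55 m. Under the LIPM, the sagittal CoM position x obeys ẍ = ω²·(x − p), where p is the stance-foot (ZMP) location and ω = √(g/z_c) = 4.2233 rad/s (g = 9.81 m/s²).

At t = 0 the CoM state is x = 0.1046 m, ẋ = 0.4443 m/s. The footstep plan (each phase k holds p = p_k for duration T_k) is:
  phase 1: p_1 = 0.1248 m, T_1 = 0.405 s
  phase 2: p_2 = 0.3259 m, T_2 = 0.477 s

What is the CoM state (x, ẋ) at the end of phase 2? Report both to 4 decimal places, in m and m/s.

x = 1.3196, ẋ = 4.3229

phase 1: p=0.1248, T=0.405, ωT=1.710437, cosh=2.856081, sinh=2.675294; start (x,ẋ)=(0.104600, 0.444300) → end (x,ẋ)=(0.348554, 1.040726)
phase 2: p=0.3259, T=0.477, ωT=2.014514, cosh=3.815234, sinh=3.681849; start (x,ẋ)=(0.348554, 1.040726) → end (x,ẋ)=(1.319628, 4.322868)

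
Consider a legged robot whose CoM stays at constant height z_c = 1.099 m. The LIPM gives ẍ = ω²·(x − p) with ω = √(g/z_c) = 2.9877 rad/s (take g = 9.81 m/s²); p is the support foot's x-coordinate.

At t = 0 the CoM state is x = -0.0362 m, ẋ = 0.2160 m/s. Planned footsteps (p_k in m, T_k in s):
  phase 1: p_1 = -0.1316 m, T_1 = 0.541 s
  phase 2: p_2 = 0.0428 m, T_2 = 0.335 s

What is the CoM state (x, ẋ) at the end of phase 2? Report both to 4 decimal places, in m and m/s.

x = 0.9229, ẋ = 2.8159

phase 1: p=-0.1316, T=0.541, ωT=1.616346, cosh=2.616641, sinh=2.418018; start (x,ẋ)=(-0.036200, 0.216000) → end (x,ẋ)=(0.292842, 1.254394)
phase 2: p=0.0428, T=0.335, ωT=1.000879, cosh=1.544115, sinh=1.176559; start (x,ẋ)=(0.292842, 1.254394) → end (x,ẋ)=(0.922874, 2.815875)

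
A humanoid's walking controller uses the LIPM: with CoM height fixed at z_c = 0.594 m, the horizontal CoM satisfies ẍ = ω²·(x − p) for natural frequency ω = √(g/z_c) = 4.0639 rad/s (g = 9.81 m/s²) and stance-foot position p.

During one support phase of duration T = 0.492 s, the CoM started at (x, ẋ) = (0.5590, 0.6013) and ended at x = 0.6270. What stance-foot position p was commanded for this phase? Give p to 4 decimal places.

ωT = 4.0639·0.492 = 1.999439; cosh(ωT) = 3.760161, sinh(ωT) = 3.624750
x(T) = p + (x₀−p)·cosh(ωT) + (ẋ₀/ω)·sinh(ωT) ⇒ p·(1 − cosh) = x(T) − x₀·cosh − (ẋ₀/ω)·sinh
numerator   = 0.6270 − (0.5590)·3.760161 − (0.6013/4.0639)·3.624750 = -2.011253
denominator = 1 − 3.760161 = -2.760161
p = -2.011253 / -2.760161 = 0.7287

p = 0.7287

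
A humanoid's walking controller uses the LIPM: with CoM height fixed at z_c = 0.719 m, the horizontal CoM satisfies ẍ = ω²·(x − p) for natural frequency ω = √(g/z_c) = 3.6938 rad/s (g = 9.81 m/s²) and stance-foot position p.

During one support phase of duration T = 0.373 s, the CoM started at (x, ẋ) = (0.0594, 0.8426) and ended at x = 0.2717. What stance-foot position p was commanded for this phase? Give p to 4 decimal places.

p = 0.2499

ωT = 3.6938·0.373 = 1.377787; cosh(ωT) = 2.109126, sinh(ωT) = 1.856990
x(T) = p + (x₀−p)·cosh(ωT) + (ẋ₀/ω)·sinh(ωT) ⇒ p·(1 − cosh) = x(T) − x₀·cosh − (ẋ₀/ω)·sinh
numerator   = 0.2717 − (0.0594)·2.109126 − (0.8426/3.6938)·1.856990 = -0.277184
denominator = 1 − 2.109126 = -1.109126
p = -0.277184 / -1.109126 = 0.2499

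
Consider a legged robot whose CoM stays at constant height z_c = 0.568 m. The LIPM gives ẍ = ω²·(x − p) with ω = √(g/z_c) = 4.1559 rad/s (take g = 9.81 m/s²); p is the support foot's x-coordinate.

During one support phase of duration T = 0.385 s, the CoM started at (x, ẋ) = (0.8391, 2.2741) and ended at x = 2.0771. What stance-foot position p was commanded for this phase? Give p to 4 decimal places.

ωT = 4.1559·0.385 = 1.600021; cosh(ωT) = 2.577516, sinh(ωT) = 2.375623
x(T) = p + (x₀−p)·cosh(ωT) + (ẋ₀/ω)·sinh(ωT) ⇒ p·(1 − cosh) = x(T) − x₀·cosh − (ẋ₀/ω)·sinh
numerator   = 2.0771 − (0.8391)·2.577516 − (2.2741/4.1559)·2.375623 = -1.385630
denominator = 1 − 2.577516 = -1.577516
p = -1.385630 / -1.577516 = 0.8784

p = 0.8784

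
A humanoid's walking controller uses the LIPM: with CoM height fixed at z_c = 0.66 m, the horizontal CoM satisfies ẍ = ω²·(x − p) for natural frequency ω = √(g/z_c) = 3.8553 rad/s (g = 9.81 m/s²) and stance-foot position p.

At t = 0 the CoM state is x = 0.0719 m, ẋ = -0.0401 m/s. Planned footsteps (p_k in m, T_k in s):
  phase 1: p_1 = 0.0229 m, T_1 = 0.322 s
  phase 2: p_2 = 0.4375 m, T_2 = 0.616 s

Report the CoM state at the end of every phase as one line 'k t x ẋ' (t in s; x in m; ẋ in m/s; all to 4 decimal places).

phase 1: p=0.0229, T=0.322, ωT=1.241407, cosh=1.874728, sinh=1.585750; start (x,ẋ)=(0.071900, -0.040100) → end (x,ẋ)=(0.098268, 0.224387)
phase 2: p=0.4375, T=0.616, ωT=2.374865, cosh=5.421293, sinh=5.328266; start (x,ẋ)=(0.098268, 0.224387) → end (x,ẋ)=(-1.091460, -5.752061)

1 0.3220 0.0983 0.2244
2 0.9380 -1.0915 -5.7521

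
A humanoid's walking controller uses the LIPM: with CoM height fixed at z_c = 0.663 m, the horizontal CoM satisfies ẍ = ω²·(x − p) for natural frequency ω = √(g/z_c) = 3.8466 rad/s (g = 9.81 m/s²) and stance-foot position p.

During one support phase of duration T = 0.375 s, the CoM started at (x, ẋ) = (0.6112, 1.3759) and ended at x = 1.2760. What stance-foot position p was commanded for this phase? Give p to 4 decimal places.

p = 0.6514

ωT = 3.8466·0.375 = 1.442475; cosh(ωT) = 2.233749, sinh(ωT) = 1.997406
x(T) = p + (x₀−p)·cosh(ωT) + (ẋ₀/ω)·sinh(ωT) ⇒ p·(1 − cosh) = x(T) − x₀·cosh − (ẋ₀/ω)·sinh
numerator   = 1.2760 − (0.6112)·2.233749 − (1.3759/3.8466)·1.997406 = -0.803724
denominator = 1 − 2.233749 = -1.233749
p = -0.803724 / -1.233749 = 0.6514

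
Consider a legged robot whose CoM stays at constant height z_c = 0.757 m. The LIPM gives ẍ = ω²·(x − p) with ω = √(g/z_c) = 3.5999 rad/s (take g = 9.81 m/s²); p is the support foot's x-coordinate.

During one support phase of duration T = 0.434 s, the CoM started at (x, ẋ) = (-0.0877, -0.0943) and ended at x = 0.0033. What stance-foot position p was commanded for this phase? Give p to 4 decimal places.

p = -0.1889

ωT = 3.5999·0.434 = 1.562357; cosh(ωT) = 2.489845, sinh(ωT) = 2.280204
x(T) = p + (x₀−p)·cosh(ωT) + (ẋ₀/ω)·sinh(ωT) ⇒ p·(1 − cosh) = x(T) − x₀·cosh − (ẋ₀/ω)·sinh
numerator   = 0.0033 − (-0.0877)·2.489845 − (-0.0943/3.5999)·2.280204 = 0.281390
denominator = 1 − 2.489845 = -1.489845
p = 0.281390 / -1.489845 = -0.1889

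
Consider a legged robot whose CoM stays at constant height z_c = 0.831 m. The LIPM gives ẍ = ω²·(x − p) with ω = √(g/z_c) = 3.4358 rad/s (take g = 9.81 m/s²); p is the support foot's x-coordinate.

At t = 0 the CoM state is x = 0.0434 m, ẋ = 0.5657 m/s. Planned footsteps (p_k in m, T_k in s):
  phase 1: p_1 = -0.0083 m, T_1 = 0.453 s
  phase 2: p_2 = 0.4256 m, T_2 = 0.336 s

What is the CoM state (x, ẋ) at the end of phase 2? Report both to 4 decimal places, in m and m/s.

x = 1.2924, ẋ = 3.4739

phase 1: p=-0.0083, T=0.453, ωT=1.556417, cosh=2.476347, sinh=2.265456; start (x,ẋ)=(0.043400, 0.565700) → end (x,ẋ)=(0.492732, 1.803284)
phase 2: p=0.4256, T=0.336, ωT=1.154429, cosh=1.743724, sinh=1.428487; start (x,ẋ)=(0.492732, 1.803284) → end (x,ẋ)=(1.292402, 3.473912)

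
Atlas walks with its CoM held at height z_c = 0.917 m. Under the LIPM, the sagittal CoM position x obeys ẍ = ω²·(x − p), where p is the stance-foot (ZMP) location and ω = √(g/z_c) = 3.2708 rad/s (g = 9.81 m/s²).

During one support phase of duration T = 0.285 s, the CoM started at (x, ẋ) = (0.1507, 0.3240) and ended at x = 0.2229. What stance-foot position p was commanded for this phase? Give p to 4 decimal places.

p = 0.2238

ωT = 3.2708·0.285 = 0.932178; cosh(ωT) = 1.466865, sinh(ωT) = 1.073170
x(T) = p + (x₀−p)·cosh(ωT) + (ẋ₀/ω)·sinh(ωT) ⇒ p·(1 − cosh) = x(T) − x₀·cosh − (ẋ₀/ω)·sinh
numerator   = 0.2229 − (0.1507)·1.466865 − (0.3240/3.2708)·1.073170 = -0.104463
denominator = 1 − 1.466865 = -0.466865
p = -0.104463 / -0.466865 = 0.2238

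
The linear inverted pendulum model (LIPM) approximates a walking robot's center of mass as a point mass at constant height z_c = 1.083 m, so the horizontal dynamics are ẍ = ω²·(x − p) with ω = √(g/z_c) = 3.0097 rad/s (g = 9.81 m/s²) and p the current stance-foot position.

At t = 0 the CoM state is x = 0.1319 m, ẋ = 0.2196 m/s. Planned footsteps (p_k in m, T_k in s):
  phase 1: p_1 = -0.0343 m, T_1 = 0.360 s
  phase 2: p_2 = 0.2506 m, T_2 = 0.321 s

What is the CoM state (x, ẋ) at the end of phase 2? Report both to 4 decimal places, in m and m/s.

phase 1: p=-0.0343, T=0.360, ωT=1.083492, cosh=1.646696, sinh=1.308284; start (x,ẋ)=(0.131900, 0.219600) → end (x,ẋ)=(0.334839, 1.016034)
phase 2: p=0.2506, T=0.321, ωT=0.966114, cosh=1.504136, sinh=1.123577; start (x,ẋ)=(0.334839, 1.016034) → end (x,ẋ)=(0.756611, 1.813117)

x = 0.7566, ẋ = 1.8131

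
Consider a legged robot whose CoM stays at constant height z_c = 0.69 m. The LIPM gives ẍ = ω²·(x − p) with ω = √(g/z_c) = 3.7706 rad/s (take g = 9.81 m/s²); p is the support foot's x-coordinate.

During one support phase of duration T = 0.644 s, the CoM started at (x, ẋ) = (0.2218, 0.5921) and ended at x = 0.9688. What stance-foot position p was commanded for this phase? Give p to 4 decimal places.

p = 0.2507

ωT = 3.7706·0.644 = 2.428266; cosh(ωT) = 5.713698, sinh(ωT) = 5.625509
x(T) = p + (x₀−p)·cosh(ωT) + (ẋ₀/ω)·sinh(ωT) ⇒ p·(1 − cosh) = x(T) − x₀·cosh − (ẋ₀/ω)·sinh
numerator   = 0.9688 − (0.2218)·5.713698 − (0.5921/3.7706)·5.625509 = -1.181876
denominator = 1 − 5.713698 = -4.713698
p = -1.181876 / -4.713698 = 0.2507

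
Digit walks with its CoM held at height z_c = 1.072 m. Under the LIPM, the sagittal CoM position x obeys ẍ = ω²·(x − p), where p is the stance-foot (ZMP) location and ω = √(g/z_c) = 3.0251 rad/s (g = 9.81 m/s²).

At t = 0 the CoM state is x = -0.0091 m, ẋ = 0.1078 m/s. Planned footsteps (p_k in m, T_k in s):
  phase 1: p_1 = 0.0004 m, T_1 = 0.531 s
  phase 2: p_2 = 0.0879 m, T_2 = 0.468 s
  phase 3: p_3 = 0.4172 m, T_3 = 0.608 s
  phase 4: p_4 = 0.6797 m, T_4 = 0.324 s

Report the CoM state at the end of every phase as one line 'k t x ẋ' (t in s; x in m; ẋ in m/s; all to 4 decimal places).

phase 1: p=0.0004, T=0.531, ωT=1.606328, cosh=2.592549, sinh=2.391926; start (x,ẋ)=(-0.009100, 0.107800) → end (x,ẋ)=(0.061008, 0.210737)
phase 2: p=0.0879, T=0.468, ωT=1.415747, cosh=2.181153, sinh=1.938409; start (x,ẋ)=(0.061008, 0.210737) → end (x,ẋ)=(0.164278, 0.301954)
phase 3: p=0.4172, T=0.608, ωT=1.839261, cosh=3.225410, sinh=3.066475; start (x,ẋ)=(0.164278, 0.301954) → end (x,ẋ)=(-0.092493, -1.372277)
phase 4: p=0.6797, T=0.324, ωT=0.980132, cosh=1.520035, sinh=1.144774; start (x,ẋ)=(-0.092493, -1.372277) → end (x,ẋ)=(-1.013364, -4.760055)

1 0.5310 0.0610 0.2107
2 0.9990 0.1643 0.3020
3 1.6070 -0.0925 -1.3723
4 1.9310 -1.0134 -4.7601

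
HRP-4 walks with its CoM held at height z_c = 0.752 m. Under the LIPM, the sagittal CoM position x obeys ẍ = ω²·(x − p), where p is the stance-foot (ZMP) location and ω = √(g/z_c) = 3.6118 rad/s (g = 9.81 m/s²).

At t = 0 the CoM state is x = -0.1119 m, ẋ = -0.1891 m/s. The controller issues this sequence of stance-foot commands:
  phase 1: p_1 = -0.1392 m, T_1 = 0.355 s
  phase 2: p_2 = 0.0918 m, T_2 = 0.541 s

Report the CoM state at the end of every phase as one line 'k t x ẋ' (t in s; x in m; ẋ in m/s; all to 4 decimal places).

1 0.3550 -0.1733 -0.2030
2 0.8960 -1.0567 -4.0413

phase 1: p=-0.1392, T=0.355, ωT=1.282189, cosh=1.940975, sinh=1.663546; start (x,ẋ)=(-0.111900, -0.189100) → end (x,ẋ)=(-0.173308, -0.203009)
phase 2: p=0.0918, T=0.541, ωT=1.953984, cosh=3.599226, sinh=3.457518; start (x,ẋ)=(-0.173308, -0.203009) → end (x,ẋ)=(-1.056722, -4.041312)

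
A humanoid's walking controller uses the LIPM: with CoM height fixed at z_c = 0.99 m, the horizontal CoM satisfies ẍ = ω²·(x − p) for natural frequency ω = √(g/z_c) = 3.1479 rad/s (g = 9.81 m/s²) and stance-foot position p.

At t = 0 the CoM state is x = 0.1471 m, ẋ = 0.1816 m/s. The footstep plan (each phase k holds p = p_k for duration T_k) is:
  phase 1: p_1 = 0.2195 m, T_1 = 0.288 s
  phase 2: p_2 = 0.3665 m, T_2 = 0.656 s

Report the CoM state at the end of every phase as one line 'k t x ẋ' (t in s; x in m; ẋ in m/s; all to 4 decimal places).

phase 1: p=0.2195, T=0.288, ωT=0.906595, cosh=1.439888, sinh=1.035991; start (x,ẋ)=(0.147100, 0.181600) → end (x,ẋ)=(0.175018, 0.025373)
phase 2: p=0.3665, T=0.656, ωT=2.065022, cosh=4.006145, sinh=3.879330; start (x,ẋ)=(0.175018, 0.025373) → end (x,ẋ)=(-0.369337, -2.236685)

1 0.2880 0.1750 0.0254
2 0.9440 -0.3693 -2.2367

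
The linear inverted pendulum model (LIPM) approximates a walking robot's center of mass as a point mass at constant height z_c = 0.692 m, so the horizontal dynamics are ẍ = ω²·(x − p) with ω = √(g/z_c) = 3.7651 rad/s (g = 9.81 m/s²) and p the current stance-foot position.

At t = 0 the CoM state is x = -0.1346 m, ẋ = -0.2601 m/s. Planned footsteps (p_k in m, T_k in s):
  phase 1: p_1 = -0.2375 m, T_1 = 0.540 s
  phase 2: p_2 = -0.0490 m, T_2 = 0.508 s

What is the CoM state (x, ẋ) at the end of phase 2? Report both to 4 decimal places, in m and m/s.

x = 0.1751, ẋ = 0.9360

phase 1: p=-0.2375, T=0.540, ωT=2.033154, cosh=3.884531, sinh=3.753609; start (x,ẋ)=(-0.134600, -0.260100) → end (x,ẋ)=(-0.097088, 0.443890)
phase 2: p=-0.0490, T=0.508, ωT=1.912671, cosh=3.459417, sinh=3.311732; start (x,ẋ)=(-0.097088, 0.443890) → end (x,ẋ)=(0.175083, 0.935991)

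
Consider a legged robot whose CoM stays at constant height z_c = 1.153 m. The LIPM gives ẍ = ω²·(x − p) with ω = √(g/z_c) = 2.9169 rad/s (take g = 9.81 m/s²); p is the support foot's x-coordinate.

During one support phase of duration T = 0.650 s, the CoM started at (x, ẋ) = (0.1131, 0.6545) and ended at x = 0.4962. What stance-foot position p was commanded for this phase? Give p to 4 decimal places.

ωT = 2.9169·0.650 = 1.895985; cosh(ωT) = 3.404637, sinh(ωT) = 3.254467
x(T) = p + (x₀−p)·cosh(ωT) + (ẋ₀/ω)·sinh(ωT) ⇒ p·(1 − cosh) = x(T) − x₀·cosh − (ẋ₀/ω)·sinh
numerator   = 0.4962 − (0.1131)·3.404637 − (0.6545/2.9169)·3.254467 = -0.619108
denominator = 1 − 3.404637 = -2.404637
p = -0.619108 / -2.404637 = 0.2575

p = 0.2575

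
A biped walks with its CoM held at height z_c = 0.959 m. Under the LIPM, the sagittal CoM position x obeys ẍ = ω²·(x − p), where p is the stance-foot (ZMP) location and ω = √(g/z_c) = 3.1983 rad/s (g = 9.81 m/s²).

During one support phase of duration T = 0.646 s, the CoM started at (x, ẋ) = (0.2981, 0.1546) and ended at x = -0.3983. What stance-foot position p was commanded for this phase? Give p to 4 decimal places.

ωT = 3.1983·0.646 = 2.066102; cosh(ωT) = 4.010335, sinh(ωT) = 3.883656
x(T) = p + (x₀−p)·cosh(ωT) + (ẋ₀/ω)·sinh(ωT) ⇒ p·(1 − cosh) = x(T) − x₀·cosh − (ẋ₀/ω)·sinh
numerator   = -0.3983 − (0.2981)·4.010335 − (0.1546/3.1983)·3.883656 = -1.781510
denominator = 1 − 4.010335 = -3.010335
p = -1.781510 / -3.010335 = 0.5918

p = 0.5918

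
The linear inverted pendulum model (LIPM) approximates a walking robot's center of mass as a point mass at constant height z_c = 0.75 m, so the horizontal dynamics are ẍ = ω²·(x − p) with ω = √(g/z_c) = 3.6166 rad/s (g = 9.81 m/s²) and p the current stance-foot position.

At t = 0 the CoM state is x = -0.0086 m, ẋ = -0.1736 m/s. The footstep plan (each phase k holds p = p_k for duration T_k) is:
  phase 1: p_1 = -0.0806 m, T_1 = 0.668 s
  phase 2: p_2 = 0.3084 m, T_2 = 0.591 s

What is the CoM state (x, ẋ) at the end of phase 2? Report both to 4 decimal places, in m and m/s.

phase 1: p=-0.0806, T=0.668, ωT=2.415889, cosh=5.644504, sinh=5.555216; start (x,ẋ)=(-0.008600, -0.173600) → end (x,ẋ)=(0.059149, 0.466666)
phase 2: p=0.3084, T=0.591, ωT=2.137411, cosh=4.297709, sinh=4.179749; start (x,ẋ)=(0.059149, 0.466666) → end (x,ẋ)=(-0.223477, -1.762204)

x = -0.2235, ẋ = -1.7622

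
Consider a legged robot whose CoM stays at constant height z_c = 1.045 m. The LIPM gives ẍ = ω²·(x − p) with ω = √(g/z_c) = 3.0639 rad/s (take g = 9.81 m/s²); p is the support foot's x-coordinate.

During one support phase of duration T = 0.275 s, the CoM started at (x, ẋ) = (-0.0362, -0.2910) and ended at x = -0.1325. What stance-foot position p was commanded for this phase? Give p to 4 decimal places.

ωT = 3.0639·0.275 = 0.842573; cosh(ωT) = 1.376467, sinh(ωT) = 0.945866
x(T) = p + (x₀−p)·cosh(ωT) + (ẋ₀/ω)·sinh(ωT) ⇒ p·(1 − cosh) = x(T) − x₀·cosh − (ẋ₀/ω)·sinh
numerator   = -0.1325 − (-0.0362)·1.376467 − (-0.2910/3.0639)·0.945866 = 0.007164
denominator = 1 − 1.376467 = -0.376467
p = 0.007164 / -0.376467 = -0.0190

p = -0.0190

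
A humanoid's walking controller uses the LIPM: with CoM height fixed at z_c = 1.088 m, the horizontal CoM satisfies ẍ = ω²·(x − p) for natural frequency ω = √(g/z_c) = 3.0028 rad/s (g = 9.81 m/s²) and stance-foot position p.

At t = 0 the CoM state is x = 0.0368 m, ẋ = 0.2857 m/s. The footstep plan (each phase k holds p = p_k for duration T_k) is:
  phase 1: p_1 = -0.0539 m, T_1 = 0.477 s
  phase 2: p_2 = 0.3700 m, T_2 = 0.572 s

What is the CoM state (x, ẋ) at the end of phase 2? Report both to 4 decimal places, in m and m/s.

phase 1: p=-0.0539, T=0.477, ωT=1.432336, cosh=2.213611, sinh=1.974860; start (x,ẋ)=(0.036800, 0.285700) → end (x,ẋ)=(0.334772, 1.170289)
phase 2: p=0.3700, T=0.572, ωT=1.717602, cosh=2.875323, sinh=2.695827; start (x,ẋ)=(0.334772, 1.170289) → end (x,ẋ)=(1.319359, 3.079785)

x = 1.3194, ẋ = 3.0798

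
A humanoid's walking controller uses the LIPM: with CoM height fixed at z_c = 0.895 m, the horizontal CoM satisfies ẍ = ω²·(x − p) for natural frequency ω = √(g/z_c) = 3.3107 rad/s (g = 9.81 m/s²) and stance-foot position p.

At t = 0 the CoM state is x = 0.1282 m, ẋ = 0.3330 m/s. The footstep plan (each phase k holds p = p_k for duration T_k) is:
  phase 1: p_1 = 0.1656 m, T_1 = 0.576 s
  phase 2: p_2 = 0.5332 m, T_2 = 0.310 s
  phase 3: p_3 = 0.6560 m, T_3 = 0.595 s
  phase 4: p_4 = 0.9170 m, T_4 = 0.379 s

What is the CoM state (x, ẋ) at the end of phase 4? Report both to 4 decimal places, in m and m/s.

phase 1: p=0.1656, T=0.576, ωT=1.906963, cosh=3.440571, sinh=3.292041; start (x,ẋ)=(0.128200, 0.333000) → end (x,ẋ)=(0.368046, 0.738089)
phase 2: p=0.5332, T=0.310, ωT=1.026317, cosh=1.574546, sinh=1.216222; start (x,ẋ)=(0.368046, 0.738089) → end (x,ẋ)=(0.544302, 0.497155)
phase 3: p=0.6560, T=0.595, ωT=1.969866, cosh=3.654597, sinh=3.515122; start (x,ẋ)=(0.544302, 0.497155) → end (x,ẋ)=(0.775642, 0.517017)
phase 4: p=0.9170, T=0.379, ωT=1.254755, cosh=1.896063, sinh=1.610917; start (x,ẋ)=(0.775642, 0.517017) → end (x,ẋ)=(0.900545, 0.226395)

x = 0.9005, ẋ = 0.2264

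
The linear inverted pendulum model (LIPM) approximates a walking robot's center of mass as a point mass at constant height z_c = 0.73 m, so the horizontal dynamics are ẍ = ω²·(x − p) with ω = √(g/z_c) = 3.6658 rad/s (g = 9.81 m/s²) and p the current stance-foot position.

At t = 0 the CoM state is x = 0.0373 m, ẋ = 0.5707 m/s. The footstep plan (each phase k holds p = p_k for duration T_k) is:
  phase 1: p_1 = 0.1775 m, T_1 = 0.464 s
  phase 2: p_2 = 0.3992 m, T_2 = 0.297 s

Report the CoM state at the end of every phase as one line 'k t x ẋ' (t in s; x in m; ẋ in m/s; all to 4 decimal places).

1 0.4640 0.1929 0.2545
2 0.7610 0.1495 -0.5751

phase 1: p=0.1775, T=0.464, ωT=1.700931, cosh=2.830780, sinh=2.648267; start (x,ẋ)=(0.037300, 0.570700) → end (x,ẋ)=(0.192913, 0.254462)
phase 2: p=0.3992, T=0.297, ωT=1.088743, cosh=1.653588, sinh=1.316949; start (x,ẋ)=(0.192913, 0.254462) → end (x,ẋ)=(0.149502, -0.575111)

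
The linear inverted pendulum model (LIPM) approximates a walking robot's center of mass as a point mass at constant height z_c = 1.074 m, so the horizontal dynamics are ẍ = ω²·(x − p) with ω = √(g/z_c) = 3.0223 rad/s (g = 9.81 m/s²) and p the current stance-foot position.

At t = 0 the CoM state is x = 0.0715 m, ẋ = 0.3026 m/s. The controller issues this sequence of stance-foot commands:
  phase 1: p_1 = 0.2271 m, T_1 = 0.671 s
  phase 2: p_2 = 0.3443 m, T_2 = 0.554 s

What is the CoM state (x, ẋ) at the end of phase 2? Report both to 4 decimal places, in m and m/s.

x = -1.1071, ẋ = -4.3010

phase 1: p=0.2271, T=0.671, ωT=2.027963, cosh=3.865099, sinh=3.733496; start (x,ẋ)=(0.071500, 0.302600) → end (x,ẋ)=(-0.000503, -0.586172)
phase 2: p=0.3443, T=0.554, ωT=1.674354, cosh=2.761389, sinh=2.573960; start (x,ẋ)=(-0.000503, -0.586172) → end (x,ẋ)=(-1.107051, -4.300964)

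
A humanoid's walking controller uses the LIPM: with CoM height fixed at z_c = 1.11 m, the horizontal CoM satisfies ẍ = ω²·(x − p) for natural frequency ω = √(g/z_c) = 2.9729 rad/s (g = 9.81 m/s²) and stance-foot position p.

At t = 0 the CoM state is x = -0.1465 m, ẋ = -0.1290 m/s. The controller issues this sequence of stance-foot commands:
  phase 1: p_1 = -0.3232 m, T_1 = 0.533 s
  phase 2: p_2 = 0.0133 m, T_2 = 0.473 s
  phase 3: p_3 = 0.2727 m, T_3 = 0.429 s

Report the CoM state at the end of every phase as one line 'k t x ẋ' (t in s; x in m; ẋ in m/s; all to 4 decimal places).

1 0.5330 0.0244 0.8994
2 1.0060 0.6175 2.0086
3 1.4350 2.0531 5.5677

phase 1: p=-0.3232, T=0.533, ωT=1.584556, cosh=2.541081, sinh=2.336043; start (x,ẋ)=(-0.146500, -0.129000) → end (x,ẋ)=(0.024444, 0.899350)
phase 2: p=0.0133, T=0.473, ωT=1.406182, cosh=2.162711, sinh=1.917634; start (x,ẋ)=(0.024444, 0.899350) → end (x,ẋ)=(0.617516, 2.008564)
phase 3: p=0.2727, T=0.429, ωT=1.275374, cosh=1.929683, sinh=1.650357; start (x,ẋ)=(0.617516, 2.008564) → end (x,ẋ)=(2.053107, 5.567679)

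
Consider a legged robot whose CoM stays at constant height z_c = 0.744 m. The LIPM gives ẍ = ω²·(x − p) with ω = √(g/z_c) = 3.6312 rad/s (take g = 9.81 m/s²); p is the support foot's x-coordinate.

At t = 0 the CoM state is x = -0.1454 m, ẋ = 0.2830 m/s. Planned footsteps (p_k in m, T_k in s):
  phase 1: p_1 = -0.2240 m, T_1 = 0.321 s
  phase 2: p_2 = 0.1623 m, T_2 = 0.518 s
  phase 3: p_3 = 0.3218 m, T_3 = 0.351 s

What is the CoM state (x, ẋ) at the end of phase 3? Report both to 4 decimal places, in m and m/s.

x = 1.3652, ẋ = 4.0105

phase 1: p=-0.2240, T=0.321, ωT=1.165615, cosh=1.759813, sinh=1.448082; start (x,ẋ)=(-0.145400, 0.283000) → end (x,ẋ)=(0.027179, 0.911328)
phase 2: p=0.1623, T=0.518, ωT=1.880962, cosh=3.356127, sinh=3.203683; start (x,ẋ)=(0.027179, 0.911328) → end (x,ẋ)=(0.512849, 1.486635)
phase 3: p=0.3218, T=0.351, ωT=1.274551, cosh=1.928326, sinh=1.648770; start (x,ẋ)=(0.512849, 1.486635) → end (x,ẋ)=(1.365220, 4.010528)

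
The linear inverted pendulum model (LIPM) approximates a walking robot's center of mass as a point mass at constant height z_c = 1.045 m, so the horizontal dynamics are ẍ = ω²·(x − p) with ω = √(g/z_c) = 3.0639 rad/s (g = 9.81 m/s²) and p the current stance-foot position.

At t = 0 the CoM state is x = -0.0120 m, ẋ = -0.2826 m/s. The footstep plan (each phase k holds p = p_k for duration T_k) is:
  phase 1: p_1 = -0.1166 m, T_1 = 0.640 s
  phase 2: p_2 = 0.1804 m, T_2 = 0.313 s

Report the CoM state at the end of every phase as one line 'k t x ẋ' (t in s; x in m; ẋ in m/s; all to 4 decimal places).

phase 1: p=-0.1166, T=0.640, ωT=1.960896, cosh=3.623212, sinh=3.482479; start (x,ẋ)=(-0.012000, -0.282600) → end (x,ẋ)=(-0.058820, 0.092159)
phase 2: p=0.1804, T=0.313, ωT=0.959001, cosh=1.496182, sinh=1.112906; start (x,ẋ)=(-0.058820, 0.092159) → end (x,ẋ)=(-0.144041, -0.677813)

1 0.6400 -0.0588 0.0922
2 0.9530 -0.1440 -0.6778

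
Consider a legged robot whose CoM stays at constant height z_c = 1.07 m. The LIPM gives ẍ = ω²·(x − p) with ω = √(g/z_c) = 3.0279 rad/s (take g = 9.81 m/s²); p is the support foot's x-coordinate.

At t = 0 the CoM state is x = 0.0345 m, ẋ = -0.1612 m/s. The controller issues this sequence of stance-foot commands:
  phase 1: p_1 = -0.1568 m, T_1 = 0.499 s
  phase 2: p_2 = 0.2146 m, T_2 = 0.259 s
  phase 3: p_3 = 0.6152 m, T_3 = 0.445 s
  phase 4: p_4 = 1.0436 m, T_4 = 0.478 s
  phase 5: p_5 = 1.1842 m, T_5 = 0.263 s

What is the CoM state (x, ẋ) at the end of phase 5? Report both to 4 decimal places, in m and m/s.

phase 1: p=-0.1568, T=0.499, ωT=1.510922, cosh=2.375807, sinh=2.155100; start (x,ẋ)=(0.034500, -0.161200) → end (x,ẋ)=(0.182958, 0.865334)
phase 2: p=0.2146, T=0.259, ωT=0.784226, cosh=1.323592, sinh=0.867119; start (x,ẋ)=(0.182958, 0.865334) → end (x,ẋ)=(0.420530, 1.062272)
phase 3: p=0.6152, T=0.445, ωT=1.347415, cosh=2.053690, sinh=1.793779; start (x,ẋ)=(0.420530, 1.062272) → end (x,ẋ)=(0.844717, 1.124252)
phase 4: p=1.0436, T=0.478, ωT=1.447336, cosh=2.243485, sinh=2.008289; start (x,ẋ)=(0.844717, 1.124252) → end (x,ẋ)=(1.343082, 1.312854)
phase 5: p=1.1842, T=0.263, ωT=0.796338, cosh=1.334191, sinh=0.883214; start (x,ẋ)=(1.343082, 1.312854) → end (x,ẋ)=(1.779127, 2.176493)

x = 1.7791, ẋ = 2.1765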